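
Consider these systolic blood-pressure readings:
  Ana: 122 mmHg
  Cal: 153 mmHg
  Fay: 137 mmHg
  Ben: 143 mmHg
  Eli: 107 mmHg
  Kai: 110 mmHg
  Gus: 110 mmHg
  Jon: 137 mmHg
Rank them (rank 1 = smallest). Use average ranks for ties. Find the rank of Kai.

2.5

Sorted (ascending): 107, 110, 110, 122, 137, 137, 143, 153
The 2 values of 110 occupy positions 2–3 → average rank (2+3)/2 = 2.5.
The 2 values of 137 occupy positions 5–6 → average rank (5+6)/2 = 5.5.
Kai has value 110 mmHg → rank 2.5.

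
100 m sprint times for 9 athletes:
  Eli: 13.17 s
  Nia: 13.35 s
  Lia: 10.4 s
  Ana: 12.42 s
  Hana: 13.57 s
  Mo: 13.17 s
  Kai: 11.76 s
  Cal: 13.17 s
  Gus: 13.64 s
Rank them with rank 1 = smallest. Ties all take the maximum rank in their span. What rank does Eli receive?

6

Sorted (ascending): 10.4, 11.76, 12.42, 13.17, 13.17, 13.17, 13.35, 13.57, 13.64
The 3 values of 13.17 occupy positions 4–6 → each gets rank 6.
Eli has value 13.17 s → rank 6.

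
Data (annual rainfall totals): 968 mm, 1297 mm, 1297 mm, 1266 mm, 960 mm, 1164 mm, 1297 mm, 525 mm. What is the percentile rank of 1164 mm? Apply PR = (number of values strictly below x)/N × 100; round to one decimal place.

37.5

N = 8.
Strictly below 1164: 3. Equal to 1164: 1.
PR = 3/8 × 100 = 37.5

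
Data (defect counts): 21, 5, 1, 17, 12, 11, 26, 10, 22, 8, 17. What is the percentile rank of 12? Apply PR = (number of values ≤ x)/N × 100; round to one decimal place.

54.5

N = 11.
Strictly below 12: 5. Equal to 12: 1.
PR = 6/11 × 100 = 54.5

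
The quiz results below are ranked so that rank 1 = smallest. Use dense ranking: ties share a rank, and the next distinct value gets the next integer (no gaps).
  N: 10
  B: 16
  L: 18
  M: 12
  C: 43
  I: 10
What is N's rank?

Sorted (ascending): 10, 10, 12, 16, 18, 43
The 2 values of 10 share dense rank 1.
Remaining distinct values take the next consecutive integers.
N has value 10 → rank 1.

1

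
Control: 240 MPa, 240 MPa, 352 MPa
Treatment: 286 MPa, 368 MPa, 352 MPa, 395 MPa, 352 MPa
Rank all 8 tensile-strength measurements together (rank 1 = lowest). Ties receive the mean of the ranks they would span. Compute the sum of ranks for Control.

Sorted (ascending): 240, 240, 286, 352, 352, 352, 368, 395
The 2 values of 240 occupy positions 1–2 → average rank (1+2)/2 = 1.5.
The 3 values of 352 occupy positions 4–6 → average rank 5.
Control values → pooled ranks: 240→1.5, 240→1.5, 352→5
Rank sum = 1.5 + 1.5 + 5 = 8

8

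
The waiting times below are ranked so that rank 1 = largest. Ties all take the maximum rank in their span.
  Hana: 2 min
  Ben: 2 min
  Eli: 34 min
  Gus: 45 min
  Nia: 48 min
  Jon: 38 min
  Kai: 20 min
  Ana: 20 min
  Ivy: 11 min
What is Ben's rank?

Sorted (descending): 48, 45, 38, 34, 20, 20, 11, 2, 2
The 2 values of 20 occupy positions 5–6 → each gets rank 6.
The 2 values of 2 occupy positions 8–9 → each gets rank 9.
Ben has value 2 min → rank 9.

9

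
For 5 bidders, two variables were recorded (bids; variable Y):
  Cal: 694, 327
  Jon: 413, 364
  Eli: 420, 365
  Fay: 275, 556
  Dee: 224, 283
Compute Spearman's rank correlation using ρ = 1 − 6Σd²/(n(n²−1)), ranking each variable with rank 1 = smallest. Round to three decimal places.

Ranks of variable 1: 5, 3, 4, 2, 1
Ranks of variable 2: 2, 3, 4, 5, 1
d = r₁ − r₂: 3, 0, 0, -3, 0
d²: 9, 0, 0, 9, 0; Σd² = 18
ρ = 1 − 6·18/(5·24) = 1 − 108/120 = 0.100

0.100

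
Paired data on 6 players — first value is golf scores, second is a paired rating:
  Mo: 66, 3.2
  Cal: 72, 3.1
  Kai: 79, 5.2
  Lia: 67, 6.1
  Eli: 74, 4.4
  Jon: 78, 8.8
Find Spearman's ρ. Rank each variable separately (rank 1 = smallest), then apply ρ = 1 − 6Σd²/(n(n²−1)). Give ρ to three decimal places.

Ranks of variable 1: 1, 3, 6, 2, 4, 5
Ranks of variable 2: 2, 1, 4, 5, 3, 6
d = r₁ − r₂: -1, 2, 2, -3, 1, -1
d²: 1, 4, 4, 9, 1, 1; Σd² = 20
ρ = 1 − 6·20/(6·35) = 1 − 120/210 = 0.429

0.429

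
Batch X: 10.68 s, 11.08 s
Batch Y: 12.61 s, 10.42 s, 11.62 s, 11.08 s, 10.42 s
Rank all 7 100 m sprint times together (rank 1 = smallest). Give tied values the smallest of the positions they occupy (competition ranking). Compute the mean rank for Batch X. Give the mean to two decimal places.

Sorted (ascending): 10.42, 10.42, 10.68, 11.08, 11.08, 11.62, 12.61
The 2 values of 10.42 occupy positions 1–2 → each gets rank 1.
The 2 values of 11.08 occupy positions 4–5 → each gets rank 4.
Batch X values → pooled ranks: 10.68→3, 11.08→4
Mean rank = (3 + 4) / 2 = 3.50

3.50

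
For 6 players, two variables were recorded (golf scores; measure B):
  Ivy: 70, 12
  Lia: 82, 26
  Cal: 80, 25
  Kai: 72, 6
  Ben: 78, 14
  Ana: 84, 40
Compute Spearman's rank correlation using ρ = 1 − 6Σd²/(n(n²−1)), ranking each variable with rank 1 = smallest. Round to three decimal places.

Ranks of variable 1: 1, 5, 4, 2, 3, 6
Ranks of variable 2: 2, 5, 4, 1, 3, 6
d = r₁ − r₂: -1, 0, 0, 1, 0, 0
d²: 1, 0, 0, 1, 0, 0; Σd² = 2
ρ = 1 − 6·2/(6·35) = 1 − 12/210 = 0.943

0.943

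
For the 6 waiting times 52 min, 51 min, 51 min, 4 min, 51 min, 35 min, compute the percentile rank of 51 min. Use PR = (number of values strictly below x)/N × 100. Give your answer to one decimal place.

N = 6.
Strictly below 51: 2. Equal to 51: 3.
PR = 2/6 × 100 = 33.3

33.3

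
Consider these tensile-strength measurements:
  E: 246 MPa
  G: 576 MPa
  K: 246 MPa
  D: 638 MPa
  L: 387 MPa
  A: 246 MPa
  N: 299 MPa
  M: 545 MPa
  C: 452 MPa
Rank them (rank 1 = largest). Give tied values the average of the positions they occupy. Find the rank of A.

Sorted (descending): 638, 576, 545, 452, 387, 299, 246, 246, 246
The 3 values of 246 occupy positions 7–9 → average rank 8.
A has value 246 MPa → rank 8.

8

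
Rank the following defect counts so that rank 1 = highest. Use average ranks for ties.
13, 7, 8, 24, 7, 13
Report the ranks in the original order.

Sorted (descending): 24, 13, 13, 8, 7, 7
The 2 values of 13 occupy positions 2–3 → average rank (2+3)/2 = 2.5.
The 2 values of 7 occupy positions 5–6 → average rank (5+6)/2 = 5.5.

2.5, 5.5, 4, 1, 5.5, 2.5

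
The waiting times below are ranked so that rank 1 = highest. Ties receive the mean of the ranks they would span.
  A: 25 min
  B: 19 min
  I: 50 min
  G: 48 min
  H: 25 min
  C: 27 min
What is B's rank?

6

Sorted (descending): 50, 48, 27, 25, 25, 19
The 2 values of 25 occupy positions 4–5 → average rank (4+5)/2 = 4.5.
B has value 19 min → rank 6.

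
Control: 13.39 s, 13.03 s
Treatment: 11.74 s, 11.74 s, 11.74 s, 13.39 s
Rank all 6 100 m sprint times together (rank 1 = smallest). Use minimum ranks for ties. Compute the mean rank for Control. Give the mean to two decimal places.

Sorted (ascending): 11.74, 11.74, 11.74, 13.03, 13.39, 13.39
The 3 values of 11.74 occupy positions 1–3 → each gets rank 1.
The 2 values of 13.39 occupy positions 5–6 → each gets rank 5.
Control values → pooled ranks: 13.39→5, 13.03→4
Mean rank = (5 + 4) / 2 = 4.50

4.50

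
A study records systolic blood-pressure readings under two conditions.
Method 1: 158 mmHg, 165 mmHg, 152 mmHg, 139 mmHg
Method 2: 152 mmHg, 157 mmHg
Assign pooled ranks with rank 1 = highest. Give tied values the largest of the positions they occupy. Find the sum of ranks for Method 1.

14

Sorted (descending): 165, 158, 157, 152, 152, 139
The 2 values of 152 occupy positions 4–5 → each gets rank 5.
Method 1 values → pooled ranks: 158→2, 165→1, 152→5, 139→6
Rank sum = 2 + 1 + 5 + 6 = 14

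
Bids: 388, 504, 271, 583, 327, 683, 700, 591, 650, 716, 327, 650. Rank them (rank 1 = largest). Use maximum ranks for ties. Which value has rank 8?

Sorted (descending): 716, 700, 683, 650, 650, 591, 583, 504, 388, 327, 327, 271
The 2 values of 650 occupy positions 4–5 → each gets rank 5.
The 2 values of 327 occupy positions 10–11 → each gets rank 11.
Rank 8 → value 504.

504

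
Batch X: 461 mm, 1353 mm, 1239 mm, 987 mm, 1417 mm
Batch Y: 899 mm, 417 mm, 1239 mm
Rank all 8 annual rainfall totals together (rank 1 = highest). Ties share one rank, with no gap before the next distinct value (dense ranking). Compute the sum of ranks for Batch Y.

15

Sorted (descending): 1417, 1353, 1239, 1239, 987, 899, 461, 417
The 2 values of 1239 share dense rank 3.
Remaining distinct values take the next consecutive integers.
Batch Y values → pooled ranks: 899→5, 417→7, 1239→3
Rank sum = 5 + 7 + 3 = 15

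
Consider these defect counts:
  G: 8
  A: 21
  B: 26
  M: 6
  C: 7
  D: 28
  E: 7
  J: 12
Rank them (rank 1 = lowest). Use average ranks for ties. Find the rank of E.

2.5

Sorted (ascending): 6, 7, 7, 8, 12, 21, 26, 28
The 2 values of 7 occupy positions 2–3 → average rank (2+3)/2 = 2.5.
E has value 7 → rank 2.5.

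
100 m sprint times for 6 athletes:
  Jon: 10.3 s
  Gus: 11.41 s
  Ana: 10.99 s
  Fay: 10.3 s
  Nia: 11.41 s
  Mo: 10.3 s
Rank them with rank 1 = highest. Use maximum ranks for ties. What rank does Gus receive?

2

Sorted (descending): 11.41, 11.41, 10.99, 10.3, 10.3, 10.3
The 2 values of 11.41 occupy positions 1–2 → each gets rank 2.
The 3 values of 10.3 occupy positions 4–6 → each gets rank 6.
Gus has value 11.41 s → rank 2.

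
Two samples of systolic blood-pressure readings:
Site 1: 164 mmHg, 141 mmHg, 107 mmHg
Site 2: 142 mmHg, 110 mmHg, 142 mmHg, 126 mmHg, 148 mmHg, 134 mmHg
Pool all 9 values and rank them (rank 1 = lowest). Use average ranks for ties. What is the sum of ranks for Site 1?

15

Sorted (ascending): 107, 110, 126, 134, 141, 142, 142, 148, 164
The 2 values of 142 occupy positions 6–7 → average rank (6+7)/2 = 6.5.
Site 1 values → pooled ranks: 164→9, 141→5, 107→1
Rank sum = 9 + 5 + 1 = 15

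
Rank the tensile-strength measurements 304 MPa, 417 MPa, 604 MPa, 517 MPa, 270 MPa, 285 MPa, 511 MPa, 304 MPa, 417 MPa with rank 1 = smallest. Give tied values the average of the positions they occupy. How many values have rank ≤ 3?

2

Sorted (ascending): 270, 285, 304, 304, 417, 417, 511, 517, 604
The 2 values of 304 occupy positions 3–4 → average rank (3+4)/2 = 3.5.
The 2 values of 417 occupy positions 5–6 → average rank (5+6)/2 = 5.5.
Ranks ≤ 3: {1, 2} → 2 values.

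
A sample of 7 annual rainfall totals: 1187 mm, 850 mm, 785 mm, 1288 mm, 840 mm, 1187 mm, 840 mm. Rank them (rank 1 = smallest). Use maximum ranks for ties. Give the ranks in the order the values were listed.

6, 4, 1, 7, 3, 6, 3

Sorted (ascending): 785, 840, 840, 850, 1187, 1187, 1288
The 2 values of 840 occupy positions 2–3 → each gets rank 3.
The 2 values of 1187 occupy positions 5–6 → each gets rank 6.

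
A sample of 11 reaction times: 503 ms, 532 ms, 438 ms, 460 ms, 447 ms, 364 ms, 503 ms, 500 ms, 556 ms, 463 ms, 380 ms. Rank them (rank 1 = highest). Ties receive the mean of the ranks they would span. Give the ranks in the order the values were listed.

Sorted (descending): 556, 532, 503, 503, 500, 463, 460, 447, 438, 380, 364
The 2 values of 503 occupy positions 3–4 → average rank (3+4)/2 = 3.5.

3.5, 2, 9, 7, 8, 11, 3.5, 5, 1, 6, 10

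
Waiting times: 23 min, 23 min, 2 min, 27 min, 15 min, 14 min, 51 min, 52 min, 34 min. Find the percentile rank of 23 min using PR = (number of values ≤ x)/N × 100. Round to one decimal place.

N = 9.
Strictly below 23: 3. Equal to 23: 2.
PR = 5/9 × 100 = 55.6

55.6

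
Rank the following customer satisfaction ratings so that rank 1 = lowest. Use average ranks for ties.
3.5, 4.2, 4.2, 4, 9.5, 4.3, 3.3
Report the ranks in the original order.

2, 4.5, 4.5, 3, 7, 6, 1

Sorted (ascending): 3.3, 3.5, 4, 4.2, 4.2, 4.3, 9.5
The 2 values of 4.2 occupy positions 4–5 → average rank (4+5)/2 = 4.5.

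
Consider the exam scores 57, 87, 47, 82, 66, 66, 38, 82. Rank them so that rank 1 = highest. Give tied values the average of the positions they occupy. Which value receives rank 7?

47

Sorted (descending): 87, 82, 82, 66, 66, 57, 47, 38
The 2 values of 82 occupy positions 2–3 → average rank (2+3)/2 = 2.5.
The 2 values of 66 occupy positions 4–5 → average rank (4+5)/2 = 4.5.
Rank 7 → value 47.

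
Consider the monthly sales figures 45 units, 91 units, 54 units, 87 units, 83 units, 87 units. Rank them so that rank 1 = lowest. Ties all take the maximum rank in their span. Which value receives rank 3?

83

Sorted (ascending): 45, 54, 83, 87, 87, 91
The 2 values of 87 occupy positions 4–5 → each gets rank 5.
Rank 3 → value 83.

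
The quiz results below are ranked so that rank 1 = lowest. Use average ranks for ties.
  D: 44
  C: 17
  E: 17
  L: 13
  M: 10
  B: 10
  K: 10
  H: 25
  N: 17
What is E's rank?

Sorted (ascending): 10, 10, 10, 13, 17, 17, 17, 25, 44
The 3 values of 10 occupy positions 1–3 → average rank 2.
The 3 values of 17 occupy positions 5–7 → average rank 6.
E has value 17 → rank 6.

6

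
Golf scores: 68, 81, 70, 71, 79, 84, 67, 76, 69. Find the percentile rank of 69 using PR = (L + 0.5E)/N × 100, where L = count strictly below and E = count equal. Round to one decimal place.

N = 9.
Strictly below 69: 2. Equal to 69: 1.
PR = (2 + 0.5·1)/9 × 100 = 27.8

27.8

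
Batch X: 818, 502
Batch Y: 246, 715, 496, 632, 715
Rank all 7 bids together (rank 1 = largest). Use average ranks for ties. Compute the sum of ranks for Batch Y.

Sorted (descending): 818, 715, 715, 632, 502, 496, 246
The 2 values of 715 occupy positions 2–3 → average rank (2+3)/2 = 2.5.
Batch Y values → pooled ranks: 246→7, 715→2.5, 496→6, 632→4, 715→2.5
Rank sum = 7 + 2.5 + 6 + 4 + 2.5 = 22

22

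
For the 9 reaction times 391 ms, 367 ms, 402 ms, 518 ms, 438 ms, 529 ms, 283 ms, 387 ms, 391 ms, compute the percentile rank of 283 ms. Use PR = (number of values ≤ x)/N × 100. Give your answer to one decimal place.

11.1

N = 9.
Strictly below 283: 0. Equal to 283: 1.
PR = 1/9 × 100 = 11.1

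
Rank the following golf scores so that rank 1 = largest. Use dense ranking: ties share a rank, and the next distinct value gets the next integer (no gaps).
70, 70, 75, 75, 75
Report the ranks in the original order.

2, 2, 1, 1, 1

Sorted (descending): 75, 75, 75, 70, 70
The 3 values of 75 share dense rank 1.
The 2 values of 70 share dense rank 2.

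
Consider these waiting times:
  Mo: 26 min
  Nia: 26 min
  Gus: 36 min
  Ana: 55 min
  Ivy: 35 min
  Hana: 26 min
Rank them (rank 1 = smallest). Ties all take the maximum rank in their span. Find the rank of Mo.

3

Sorted (ascending): 26, 26, 26, 35, 36, 55
The 3 values of 26 occupy positions 1–3 → each gets rank 3.
Mo has value 26 min → rank 3.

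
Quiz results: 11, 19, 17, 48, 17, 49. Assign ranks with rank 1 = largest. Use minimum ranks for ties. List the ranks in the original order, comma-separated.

6, 3, 4, 2, 4, 1

Sorted (descending): 49, 48, 19, 17, 17, 11
The 2 values of 17 occupy positions 4–5 → each gets rank 4.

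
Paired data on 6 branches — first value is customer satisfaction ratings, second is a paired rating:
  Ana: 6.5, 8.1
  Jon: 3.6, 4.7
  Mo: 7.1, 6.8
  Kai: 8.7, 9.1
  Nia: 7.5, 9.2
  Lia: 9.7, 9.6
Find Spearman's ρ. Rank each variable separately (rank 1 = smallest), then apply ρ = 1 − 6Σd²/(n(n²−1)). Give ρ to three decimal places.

Ranks of variable 1: 2, 1, 3, 5, 4, 6
Ranks of variable 2: 3, 1, 2, 4, 5, 6
d = r₁ − r₂: -1, 0, 1, 1, -1, 0
d²: 1, 0, 1, 1, 1, 0; Σd² = 4
ρ = 1 − 6·4/(6·35) = 1 − 24/210 = 0.886

0.886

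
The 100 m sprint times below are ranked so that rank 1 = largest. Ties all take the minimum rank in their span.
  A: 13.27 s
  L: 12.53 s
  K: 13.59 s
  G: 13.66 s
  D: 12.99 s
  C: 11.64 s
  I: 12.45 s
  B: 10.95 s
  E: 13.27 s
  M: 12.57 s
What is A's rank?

3

Sorted (descending): 13.66, 13.59, 13.27, 13.27, 12.99, 12.57, 12.53, 12.45, 11.64, 10.95
The 2 values of 13.27 occupy positions 3–4 → each gets rank 3.
A has value 13.27 s → rank 3.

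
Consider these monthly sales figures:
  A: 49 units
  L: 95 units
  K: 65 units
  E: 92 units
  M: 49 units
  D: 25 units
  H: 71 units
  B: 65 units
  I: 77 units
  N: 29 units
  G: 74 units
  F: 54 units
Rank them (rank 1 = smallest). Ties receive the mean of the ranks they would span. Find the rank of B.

Sorted (ascending): 25, 29, 49, 49, 54, 65, 65, 71, 74, 77, 92, 95
The 2 values of 49 occupy positions 3–4 → average rank (3+4)/2 = 3.5.
The 2 values of 65 occupy positions 6–7 → average rank (6+7)/2 = 6.5.
B has value 65 units → rank 6.5.

6.5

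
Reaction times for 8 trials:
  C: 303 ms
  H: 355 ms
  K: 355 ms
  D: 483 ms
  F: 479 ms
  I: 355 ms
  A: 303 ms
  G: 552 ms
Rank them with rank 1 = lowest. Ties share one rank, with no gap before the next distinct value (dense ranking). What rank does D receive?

4

Sorted (ascending): 303, 303, 355, 355, 355, 479, 483, 552
The 2 values of 303 share dense rank 1.
The 3 values of 355 share dense rank 2.
Remaining distinct values take the next consecutive integers.
D has value 483 ms → rank 4.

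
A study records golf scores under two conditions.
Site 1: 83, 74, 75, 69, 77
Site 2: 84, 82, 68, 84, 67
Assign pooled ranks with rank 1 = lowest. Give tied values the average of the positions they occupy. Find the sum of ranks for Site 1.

26

Sorted (ascending): 67, 68, 69, 74, 75, 77, 82, 83, 84, 84
The 2 values of 84 occupy positions 9–10 → average rank (9+10)/2 = 9.5.
Site 1 values → pooled ranks: 83→8, 74→4, 75→5, 69→3, 77→6
Rank sum = 8 + 4 + 5 + 3 + 6 = 26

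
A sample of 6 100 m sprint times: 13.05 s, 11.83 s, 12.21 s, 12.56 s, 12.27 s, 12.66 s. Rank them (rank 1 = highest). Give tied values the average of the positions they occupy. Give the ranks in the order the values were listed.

Sorted (descending): 13.05, 12.66, 12.56, 12.27, 12.21, 11.83
No ties — each value takes its position as its rank.

1, 6, 5, 3, 4, 2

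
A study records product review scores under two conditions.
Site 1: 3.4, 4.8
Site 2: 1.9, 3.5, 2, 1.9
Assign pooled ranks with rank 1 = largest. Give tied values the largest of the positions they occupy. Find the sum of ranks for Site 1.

4

Sorted (descending): 4.8, 3.5, 3.4, 2, 1.9, 1.9
The 2 values of 1.9 occupy positions 5–6 → each gets rank 6.
Site 1 values → pooled ranks: 3.4→3, 4.8→1
Rank sum = 3 + 1 = 4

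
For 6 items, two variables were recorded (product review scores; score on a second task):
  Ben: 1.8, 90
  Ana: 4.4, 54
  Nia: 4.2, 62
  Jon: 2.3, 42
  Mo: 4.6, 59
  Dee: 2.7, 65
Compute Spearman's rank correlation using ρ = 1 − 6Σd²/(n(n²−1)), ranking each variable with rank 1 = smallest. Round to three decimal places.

-0.371

Ranks of variable 1: 1, 5, 4, 2, 6, 3
Ranks of variable 2: 6, 2, 4, 1, 3, 5
d = r₁ − r₂: -5, 3, 0, 1, 3, -2
d²: 25, 9, 0, 1, 9, 4; Σd² = 48
ρ = 1 − 6·48/(6·35) = 1 − 288/210 = -0.371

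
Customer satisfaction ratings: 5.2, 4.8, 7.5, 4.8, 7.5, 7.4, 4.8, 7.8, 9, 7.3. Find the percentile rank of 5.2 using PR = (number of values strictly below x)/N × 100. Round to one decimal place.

30.0

N = 10.
Strictly below 5.2: 3. Equal to 5.2: 1.
PR = 3/10 × 100 = 30.0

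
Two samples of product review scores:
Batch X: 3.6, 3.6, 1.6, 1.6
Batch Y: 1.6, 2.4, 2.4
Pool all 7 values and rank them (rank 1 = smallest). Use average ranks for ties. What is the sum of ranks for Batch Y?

11

Sorted (ascending): 1.6, 1.6, 1.6, 2.4, 2.4, 3.6, 3.6
The 3 values of 1.6 occupy positions 1–3 → average rank 2.
The 2 values of 2.4 occupy positions 4–5 → average rank (4+5)/2 = 4.5.
The 2 values of 3.6 occupy positions 6–7 → average rank (6+7)/2 = 6.5.
Batch Y values → pooled ranks: 1.6→2, 2.4→4.5, 2.4→4.5
Rank sum = 2 + 4.5 + 4.5 = 11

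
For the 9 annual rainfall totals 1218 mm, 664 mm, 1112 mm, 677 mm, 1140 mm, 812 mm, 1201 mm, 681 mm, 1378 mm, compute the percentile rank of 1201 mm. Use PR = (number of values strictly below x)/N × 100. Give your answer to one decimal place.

N = 9.
Strictly below 1201: 6. Equal to 1201: 1.
PR = 6/9 × 100 = 66.7

66.7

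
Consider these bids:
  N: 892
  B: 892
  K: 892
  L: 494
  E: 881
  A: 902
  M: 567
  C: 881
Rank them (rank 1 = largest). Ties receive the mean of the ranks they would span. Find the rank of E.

Sorted (descending): 902, 892, 892, 892, 881, 881, 567, 494
The 3 values of 892 occupy positions 2–4 → average rank 3.
The 2 values of 881 occupy positions 5–6 → average rank (5+6)/2 = 5.5.
E has value 881 → rank 5.5.

5.5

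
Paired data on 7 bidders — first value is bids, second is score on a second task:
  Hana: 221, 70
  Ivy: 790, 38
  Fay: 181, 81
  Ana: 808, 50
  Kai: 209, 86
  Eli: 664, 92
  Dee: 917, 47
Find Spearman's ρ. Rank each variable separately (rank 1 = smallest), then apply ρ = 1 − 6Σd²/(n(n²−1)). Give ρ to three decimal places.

-0.643

Ranks of variable 1: 3, 5, 1, 6, 2, 4, 7
Ranks of variable 2: 4, 1, 5, 3, 6, 7, 2
d = r₁ − r₂: -1, 4, -4, 3, -4, -3, 5
d²: 1, 16, 16, 9, 16, 9, 25; Σd² = 92
ρ = 1 − 6·92/(7·48) = 1 − 552/336 = -0.643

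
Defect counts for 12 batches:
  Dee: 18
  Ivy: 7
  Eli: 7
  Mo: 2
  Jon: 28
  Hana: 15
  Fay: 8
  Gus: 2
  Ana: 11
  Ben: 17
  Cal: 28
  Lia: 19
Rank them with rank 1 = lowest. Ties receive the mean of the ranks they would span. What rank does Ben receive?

Sorted (ascending): 2, 2, 7, 7, 8, 11, 15, 17, 18, 19, 28, 28
The 2 values of 2 occupy positions 1–2 → average rank (1+2)/2 = 1.5.
The 2 values of 7 occupy positions 3–4 → average rank (3+4)/2 = 3.5.
The 2 values of 28 occupy positions 11–12 → average rank (11+12)/2 = 11.5.
Ben has value 17 → rank 8.

8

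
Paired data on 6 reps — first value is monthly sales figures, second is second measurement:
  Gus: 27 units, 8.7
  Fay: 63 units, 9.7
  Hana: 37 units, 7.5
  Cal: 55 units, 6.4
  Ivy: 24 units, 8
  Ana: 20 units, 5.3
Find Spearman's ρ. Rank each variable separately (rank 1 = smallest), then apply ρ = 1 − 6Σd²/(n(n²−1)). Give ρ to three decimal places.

0.486

Ranks of variable 1: 3, 6, 4, 5, 2, 1
Ranks of variable 2: 5, 6, 3, 2, 4, 1
d = r₁ − r₂: -2, 0, 1, 3, -2, 0
d²: 4, 0, 1, 9, 4, 0; Σd² = 18
ρ = 1 − 6·18/(6·35) = 1 − 108/210 = 0.486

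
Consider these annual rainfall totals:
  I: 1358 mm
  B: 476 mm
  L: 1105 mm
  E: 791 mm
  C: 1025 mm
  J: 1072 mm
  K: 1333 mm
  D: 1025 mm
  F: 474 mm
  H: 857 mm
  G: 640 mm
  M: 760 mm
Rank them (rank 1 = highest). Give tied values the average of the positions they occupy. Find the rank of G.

10

Sorted (descending): 1358, 1333, 1105, 1072, 1025, 1025, 857, 791, 760, 640, 476, 474
The 2 values of 1025 occupy positions 5–6 → average rank (5+6)/2 = 5.5.
G has value 640 mm → rank 10.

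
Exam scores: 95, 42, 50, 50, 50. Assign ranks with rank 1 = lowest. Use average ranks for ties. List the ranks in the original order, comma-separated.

Sorted (ascending): 42, 50, 50, 50, 95
The 3 values of 50 occupy positions 2–4 → average rank 3.

5, 1, 3, 3, 3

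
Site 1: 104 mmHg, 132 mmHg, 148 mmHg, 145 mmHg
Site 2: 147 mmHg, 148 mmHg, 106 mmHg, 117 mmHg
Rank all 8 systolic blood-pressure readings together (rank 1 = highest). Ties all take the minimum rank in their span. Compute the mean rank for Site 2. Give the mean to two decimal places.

4.25

Sorted (descending): 148, 148, 147, 145, 132, 117, 106, 104
The 2 values of 148 occupy positions 1–2 → each gets rank 1.
Site 2 values → pooled ranks: 147→3, 148→1, 106→7, 117→6
Mean rank = (3 + 1 + 7 + 6) / 4 = 4.25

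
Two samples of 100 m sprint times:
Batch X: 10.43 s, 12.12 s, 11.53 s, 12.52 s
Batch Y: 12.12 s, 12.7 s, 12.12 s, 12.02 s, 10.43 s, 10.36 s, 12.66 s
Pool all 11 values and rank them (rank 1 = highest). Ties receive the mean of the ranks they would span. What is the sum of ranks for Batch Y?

40.5

Sorted (descending): 12.7, 12.66, 12.52, 12.12, 12.12, 12.12, 12.02, 11.53, 10.43, 10.43, 10.36
The 3 values of 12.12 occupy positions 4–6 → average rank 5.
The 2 values of 10.43 occupy positions 9–10 → average rank (9+10)/2 = 9.5.
Batch Y values → pooled ranks: 12.12→5, 12.7→1, 12.12→5, 12.02→7, 10.43→9.5, 10.36→11, 12.66→2
Rank sum = 5 + 1 + 5 + 7 + 9.5 + 11 + 2 = 40.5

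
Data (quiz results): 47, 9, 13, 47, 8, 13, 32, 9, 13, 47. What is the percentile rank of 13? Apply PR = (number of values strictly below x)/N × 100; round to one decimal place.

30.0

N = 10.
Strictly below 13: 3. Equal to 13: 3.
PR = 3/10 × 100 = 30.0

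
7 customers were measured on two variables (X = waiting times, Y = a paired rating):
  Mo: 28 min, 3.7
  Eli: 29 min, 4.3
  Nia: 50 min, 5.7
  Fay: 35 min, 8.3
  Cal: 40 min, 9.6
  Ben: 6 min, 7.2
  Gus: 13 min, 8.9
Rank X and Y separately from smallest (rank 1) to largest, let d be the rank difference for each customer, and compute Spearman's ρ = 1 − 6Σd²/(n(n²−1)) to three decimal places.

0.107

Ranks of variable 1: 3, 4, 7, 5, 6, 1, 2
Ranks of variable 2: 1, 2, 3, 5, 7, 4, 6
d = r₁ − r₂: 2, 2, 4, 0, -1, -3, -4
d²: 4, 4, 16, 0, 1, 9, 16; Σd² = 50
ρ = 1 − 6·50/(7·48) = 1 − 300/336 = 0.107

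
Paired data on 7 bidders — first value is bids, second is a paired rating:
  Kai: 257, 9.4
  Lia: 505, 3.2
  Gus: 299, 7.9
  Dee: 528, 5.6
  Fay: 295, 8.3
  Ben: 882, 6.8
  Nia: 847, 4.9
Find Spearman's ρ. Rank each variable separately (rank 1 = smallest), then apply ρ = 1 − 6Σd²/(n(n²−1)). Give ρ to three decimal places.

-0.679

Ranks of variable 1: 1, 4, 3, 5, 2, 7, 6
Ranks of variable 2: 7, 1, 5, 3, 6, 4, 2
d = r₁ − r₂: -6, 3, -2, 2, -4, 3, 4
d²: 36, 9, 4, 4, 16, 9, 16; Σd² = 94
ρ = 1 − 6·94/(7·48) = 1 − 564/336 = -0.679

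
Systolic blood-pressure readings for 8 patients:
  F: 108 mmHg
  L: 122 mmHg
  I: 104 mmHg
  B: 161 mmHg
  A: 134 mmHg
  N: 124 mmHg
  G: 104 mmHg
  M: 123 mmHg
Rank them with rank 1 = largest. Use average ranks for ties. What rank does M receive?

Sorted (descending): 161, 134, 124, 123, 122, 108, 104, 104
The 2 values of 104 occupy positions 7–8 → average rank (7+8)/2 = 7.5.
M has value 123 mmHg → rank 4.

4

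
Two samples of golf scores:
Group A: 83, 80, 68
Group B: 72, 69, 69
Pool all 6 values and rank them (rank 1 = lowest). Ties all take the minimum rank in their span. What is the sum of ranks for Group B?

8

Sorted (ascending): 68, 69, 69, 72, 80, 83
The 2 values of 69 occupy positions 2–3 → each gets rank 2.
Group B values → pooled ranks: 72→4, 69→2, 69→2
Rank sum = 4 + 2 + 2 = 8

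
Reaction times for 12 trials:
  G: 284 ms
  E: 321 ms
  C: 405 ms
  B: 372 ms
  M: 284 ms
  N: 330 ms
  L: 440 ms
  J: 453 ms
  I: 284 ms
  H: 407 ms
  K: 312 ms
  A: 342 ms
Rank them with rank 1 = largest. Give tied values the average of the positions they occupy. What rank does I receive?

Sorted (descending): 453, 440, 407, 405, 372, 342, 330, 321, 312, 284, 284, 284
The 3 values of 284 occupy positions 10–12 → average rank 11.
I has value 284 ms → rank 11.

11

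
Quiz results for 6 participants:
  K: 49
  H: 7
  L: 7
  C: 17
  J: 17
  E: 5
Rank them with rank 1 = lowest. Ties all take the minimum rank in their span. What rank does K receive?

6

Sorted (ascending): 5, 7, 7, 17, 17, 49
The 2 values of 7 occupy positions 2–3 → each gets rank 2.
The 2 values of 17 occupy positions 4–5 → each gets rank 4.
K has value 49 → rank 6.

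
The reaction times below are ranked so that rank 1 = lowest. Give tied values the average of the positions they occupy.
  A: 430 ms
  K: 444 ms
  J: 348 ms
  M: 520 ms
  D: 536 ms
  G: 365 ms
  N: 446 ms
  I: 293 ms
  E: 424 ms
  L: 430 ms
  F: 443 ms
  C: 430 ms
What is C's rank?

Sorted (ascending): 293, 348, 365, 424, 430, 430, 430, 443, 444, 446, 520, 536
The 3 values of 430 occupy positions 5–7 → average rank 6.
C has value 430 ms → rank 6.

6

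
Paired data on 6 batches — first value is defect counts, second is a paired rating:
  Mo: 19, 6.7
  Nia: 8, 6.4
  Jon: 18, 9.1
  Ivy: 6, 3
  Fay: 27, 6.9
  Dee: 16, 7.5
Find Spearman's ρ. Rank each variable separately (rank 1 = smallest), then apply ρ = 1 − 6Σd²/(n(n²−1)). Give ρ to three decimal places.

0.543

Ranks of variable 1: 5, 2, 4, 1, 6, 3
Ranks of variable 2: 3, 2, 6, 1, 4, 5
d = r₁ − r₂: 2, 0, -2, 0, 2, -2
d²: 4, 0, 4, 0, 4, 4; Σd² = 16
ρ = 1 − 6·16/(6·35) = 1 − 96/210 = 0.543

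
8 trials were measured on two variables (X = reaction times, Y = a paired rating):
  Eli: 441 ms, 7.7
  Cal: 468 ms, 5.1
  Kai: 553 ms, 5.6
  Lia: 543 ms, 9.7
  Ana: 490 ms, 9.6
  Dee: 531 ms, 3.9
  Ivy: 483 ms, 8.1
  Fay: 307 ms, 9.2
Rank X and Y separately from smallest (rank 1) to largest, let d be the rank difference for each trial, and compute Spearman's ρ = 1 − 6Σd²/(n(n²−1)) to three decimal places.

-0.024

Ranks of variable 1: 2, 3, 8, 7, 5, 6, 4, 1
Ranks of variable 2: 4, 2, 3, 8, 7, 1, 5, 6
d = r₁ − r₂: -2, 1, 5, -1, -2, 5, -1, -5
d²: 4, 1, 25, 1, 4, 25, 1, 25; Σd² = 86
ρ = 1 − 6·86/(8·63) = 1 − 516/504 = -0.024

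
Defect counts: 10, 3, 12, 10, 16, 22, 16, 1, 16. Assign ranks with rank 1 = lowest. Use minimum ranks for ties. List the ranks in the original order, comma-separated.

Sorted (ascending): 1, 3, 10, 10, 12, 16, 16, 16, 22
The 2 values of 10 occupy positions 3–4 → each gets rank 3.
The 3 values of 16 occupy positions 6–8 → each gets rank 6.

3, 2, 5, 3, 6, 9, 6, 1, 6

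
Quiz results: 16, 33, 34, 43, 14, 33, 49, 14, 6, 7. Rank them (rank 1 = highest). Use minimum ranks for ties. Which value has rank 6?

Sorted (descending): 49, 43, 34, 33, 33, 16, 14, 14, 7, 6
The 2 values of 33 occupy positions 4–5 → each gets rank 4.
The 2 values of 14 occupy positions 7–8 → each gets rank 7.
Rank 6 → value 16.

16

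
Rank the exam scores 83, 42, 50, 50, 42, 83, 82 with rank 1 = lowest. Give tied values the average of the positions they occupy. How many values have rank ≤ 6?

5

Sorted (ascending): 42, 42, 50, 50, 82, 83, 83
The 2 values of 42 occupy positions 1–2 → average rank (1+2)/2 = 1.5.
The 2 values of 50 occupy positions 3–4 → average rank (3+4)/2 = 3.5.
The 2 values of 83 occupy positions 6–7 → average rank (6+7)/2 = 6.5.
Ranks ≤ 6: {1.5, 1.5, 3.5, 3.5, 5} → 5 values.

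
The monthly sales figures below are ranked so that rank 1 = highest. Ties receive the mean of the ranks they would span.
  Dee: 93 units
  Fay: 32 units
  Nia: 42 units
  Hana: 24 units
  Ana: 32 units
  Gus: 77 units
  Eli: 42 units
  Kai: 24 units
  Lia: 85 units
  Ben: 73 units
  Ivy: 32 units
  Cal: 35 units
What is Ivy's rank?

Sorted (descending): 93, 85, 77, 73, 42, 42, 35, 32, 32, 32, 24, 24
The 2 values of 42 occupy positions 5–6 → average rank (5+6)/2 = 5.5.
The 3 values of 32 occupy positions 8–10 → average rank 9.
The 2 values of 24 occupy positions 11–12 → average rank (11+12)/2 = 11.5.
Ivy has value 32 units → rank 9.

9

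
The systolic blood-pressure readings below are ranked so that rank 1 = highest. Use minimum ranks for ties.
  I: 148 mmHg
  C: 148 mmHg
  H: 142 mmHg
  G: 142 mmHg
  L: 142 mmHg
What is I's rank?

1

Sorted (descending): 148, 148, 142, 142, 142
The 2 values of 148 occupy positions 1–2 → each gets rank 1.
The 3 values of 142 occupy positions 3–5 → each gets rank 3.
I has value 148 mmHg → rank 1.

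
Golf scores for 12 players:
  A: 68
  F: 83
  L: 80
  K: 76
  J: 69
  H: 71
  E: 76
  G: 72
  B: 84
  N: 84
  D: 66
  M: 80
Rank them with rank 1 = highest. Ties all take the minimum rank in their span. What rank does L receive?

4

Sorted (descending): 84, 84, 83, 80, 80, 76, 76, 72, 71, 69, 68, 66
The 2 values of 84 occupy positions 1–2 → each gets rank 1.
The 2 values of 80 occupy positions 4–5 → each gets rank 4.
The 2 values of 76 occupy positions 6–7 → each gets rank 6.
L has value 80 → rank 4.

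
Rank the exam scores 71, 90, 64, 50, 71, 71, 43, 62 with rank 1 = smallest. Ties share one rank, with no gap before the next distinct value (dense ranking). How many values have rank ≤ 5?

Sorted (ascending): 43, 50, 62, 64, 71, 71, 71, 90
The 3 values of 71 share dense rank 5.
Remaining distinct values take the next consecutive integers.
Ranks ≤ 5: {1, 2, 3, 4, 5, 5, 5} → 7 values.

7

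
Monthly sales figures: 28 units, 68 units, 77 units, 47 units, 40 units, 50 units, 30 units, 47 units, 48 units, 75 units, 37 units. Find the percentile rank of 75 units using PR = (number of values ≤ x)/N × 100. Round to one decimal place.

90.9

N = 11.
Strictly below 75: 9. Equal to 75: 1.
PR = 10/11 × 100 = 90.9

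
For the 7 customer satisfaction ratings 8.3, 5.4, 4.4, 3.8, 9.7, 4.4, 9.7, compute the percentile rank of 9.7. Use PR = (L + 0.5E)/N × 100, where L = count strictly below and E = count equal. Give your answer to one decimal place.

85.7

N = 7.
Strictly below 9.7: 5. Equal to 9.7: 2.
PR = (5 + 0.5·2)/7 × 100 = 85.7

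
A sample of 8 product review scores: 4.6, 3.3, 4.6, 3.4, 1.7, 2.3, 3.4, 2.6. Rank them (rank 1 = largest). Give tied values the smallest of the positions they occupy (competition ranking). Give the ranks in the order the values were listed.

Sorted (descending): 4.6, 4.6, 3.4, 3.4, 3.3, 2.6, 2.3, 1.7
The 2 values of 4.6 occupy positions 1–2 → each gets rank 1.
The 2 values of 3.4 occupy positions 3–4 → each gets rank 3.

1, 5, 1, 3, 8, 7, 3, 6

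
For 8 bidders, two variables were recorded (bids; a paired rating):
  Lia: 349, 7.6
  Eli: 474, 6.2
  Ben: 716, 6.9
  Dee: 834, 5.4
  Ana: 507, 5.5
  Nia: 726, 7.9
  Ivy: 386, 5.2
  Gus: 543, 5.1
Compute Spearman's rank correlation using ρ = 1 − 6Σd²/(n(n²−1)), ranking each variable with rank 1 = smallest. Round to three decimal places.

Ranks of variable 1: 1, 3, 6, 8, 4, 7, 2, 5
Ranks of variable 2: 7, 5, 6, 3, 4, 8, 2, 1
d = r₁ − r₂: -6, -2, 0, 5, 0, -1, 0, 4
d²: 36, 4, 0, 25, 0, 1, 0, 16; Σd² = 82
ρ = 1 − 6·82/(8·63) = 1 − 492/504 = 0.024

0.024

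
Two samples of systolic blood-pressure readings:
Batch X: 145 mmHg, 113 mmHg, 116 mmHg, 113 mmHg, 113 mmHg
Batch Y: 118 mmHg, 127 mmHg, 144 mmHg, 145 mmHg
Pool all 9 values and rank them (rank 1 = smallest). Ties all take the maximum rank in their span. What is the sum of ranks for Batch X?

22

Sorted (ascending): 113, 113, 113, 116, 118, 127, 144, 145, 145
The 3 values of 113 occupy positions 1–3 → each gets rank 3.
The 2 values of 145 occupy positions 8–9 → each gets rank 9.
Batch X values → pooled ranks: 145→9, 113→3, 116→4, 113→3, 113→3
Rank sum = 9 + 3 + 4 + 3 + 3 = 22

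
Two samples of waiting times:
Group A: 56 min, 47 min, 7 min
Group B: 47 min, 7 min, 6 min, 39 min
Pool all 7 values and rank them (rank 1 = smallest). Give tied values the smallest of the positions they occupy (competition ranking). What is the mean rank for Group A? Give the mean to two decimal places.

4.67

Sorted (ascending): 6, 7, 7, 39, 47, 47, 56
The 2 values of 7 occupy positions 2–3 → each gets rank 2.
The 2 values of 47 occupy positions 5–6 → each gets rank 5.
Group A values → pooled ranks: 56→7, 47→5, 7→2
Mean rank = (7 + 5 + 2) / 3 = 4.67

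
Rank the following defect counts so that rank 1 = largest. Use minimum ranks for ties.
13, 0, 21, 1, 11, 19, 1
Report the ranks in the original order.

Sorted (descending): 21, 19, 13, 11, 1, 1, 0
The 2 values of 1 occupy positions 5–6 → each gets rank 5.

3, 7, 1, 5, 4, 2, 5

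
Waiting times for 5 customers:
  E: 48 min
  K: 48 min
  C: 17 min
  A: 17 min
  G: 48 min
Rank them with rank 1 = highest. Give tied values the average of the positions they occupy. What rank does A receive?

Sorted (descending): 48, 48, 48, 17, 17
The 3 values of 48 occupy positions 1–3 → average rank 2.
The 2 values of 17 occupy positions 4–5 → average rank (4+5)/2 = 4.5.
A has value 17 min → rank 4.5.

4.5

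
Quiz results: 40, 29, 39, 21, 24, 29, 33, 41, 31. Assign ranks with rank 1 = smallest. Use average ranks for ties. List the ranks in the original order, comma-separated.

8, 3.5, 7, 1, 2, 3.5, 6, 9, 5

Sorted (ascending): 21, 24, 29, 29, 31, 33, 39, 40, 41
The 2 values of 29 occupy positions 3–4 → average rank (3+4)/2 = 3.5.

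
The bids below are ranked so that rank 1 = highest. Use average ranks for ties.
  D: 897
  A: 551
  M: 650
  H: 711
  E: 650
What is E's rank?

3.5

Sorted (descending): 897, 711, 650, 650, 551
The 2 values of 650 occupy positions 3–4 → average rank (3+4)/2 = 3.5.
E has value 650 → rank 3.5.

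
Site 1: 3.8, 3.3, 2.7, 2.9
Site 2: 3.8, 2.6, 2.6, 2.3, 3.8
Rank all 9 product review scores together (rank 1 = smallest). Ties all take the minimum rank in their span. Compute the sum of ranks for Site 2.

Sorted (ascending): 2.3, 2.6, 2.6, 2.7, 2.9, 3.3, 3.8, 3.8, 3.8
The 2 values of 2.6 occupy positions 2–3 → each gets rank 2.
The 3 values of 3.8 occupy positions 7–9 → each gets rank 7.
Site 2 values → pooled ranks: 3.8→7, 2.6→2, 2.6→2, 2.3→1, 3.8→7
Rank sum = 7 + 2 + 2 + 1 + 7 = 19

19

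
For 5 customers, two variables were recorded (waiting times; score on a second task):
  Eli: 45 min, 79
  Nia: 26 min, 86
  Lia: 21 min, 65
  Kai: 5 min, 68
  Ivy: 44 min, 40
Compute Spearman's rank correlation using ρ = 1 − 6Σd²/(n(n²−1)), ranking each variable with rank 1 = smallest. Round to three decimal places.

0.100

Ranks of variable 1: 5, 3, 2, 1, 4
Ranks of variable 2: 4, 5, 2, 3, 1
d = r₁ − r₂: 1, -2, 0, -2, 3
d²: 1, 4, 0, 4, 9; Σd² = 18
ρ = 1 − 6·18/(5·24) = 1 − 108/120 = 0.100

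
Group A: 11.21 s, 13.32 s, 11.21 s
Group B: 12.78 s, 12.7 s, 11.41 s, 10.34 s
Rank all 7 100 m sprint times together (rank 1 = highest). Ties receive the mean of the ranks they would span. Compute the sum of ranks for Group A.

12

Sorted (descending): 13.32, 12.78, 12.7, 11.41, 11.21, 11.21, 10.34
The 2 values of 11.21 occupy positions 5–6 → average rank (5+6)/2 = 5.5.
Group A values → pooled ranks: 11.21→5.5, 13.32→1, 11.21→5.5
Rank sum = 5.5 + 1 + 5.5 = 12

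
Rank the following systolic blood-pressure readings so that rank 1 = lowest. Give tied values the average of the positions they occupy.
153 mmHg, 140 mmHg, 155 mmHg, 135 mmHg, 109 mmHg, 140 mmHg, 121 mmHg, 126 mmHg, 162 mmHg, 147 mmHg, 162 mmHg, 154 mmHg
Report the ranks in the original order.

8, 5.5, 10, 4, 1, 5.5, 2, 3, 11.5, 7, 11.5, 9

Sorted (ascending): 109, 121, 126, 135, 140, 140, 147, 153, 154, 155, 162, 162
The 2 values of 140 occupy positions 5–6 → average rank (5+6)/2 = 5.5.
The 2 values of 162 occupy positions 11–12 → average rank (11+12)/2 = 11.5.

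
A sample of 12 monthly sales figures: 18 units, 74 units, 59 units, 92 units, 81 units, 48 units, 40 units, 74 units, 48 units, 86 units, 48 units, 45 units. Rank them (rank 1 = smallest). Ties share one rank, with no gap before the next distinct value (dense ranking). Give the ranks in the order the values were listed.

Sorted (ascending): 18, 40, 45, 48, 48, 48, 59, 74, 74, 81, 86, 92
The 3 values of 48 share dense rank 4.
The 2 values of 74 share dense rank 6.
Remaining distinct values take the next consecutive integers.

1, 6, 5, 9, 7, 4, 2, 6, 4, 8, 4, 3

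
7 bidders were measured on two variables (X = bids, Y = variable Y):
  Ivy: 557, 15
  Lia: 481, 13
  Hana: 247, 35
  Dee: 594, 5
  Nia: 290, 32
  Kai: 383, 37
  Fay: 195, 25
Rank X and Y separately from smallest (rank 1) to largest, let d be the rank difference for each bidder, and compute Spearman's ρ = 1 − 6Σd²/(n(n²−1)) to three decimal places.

-0.643

Ranks of variable 1: 6, 5, 2, 7, 3, 4, 1
Ranks of variable 2: 3, 2, 6, 1, 5, 7, 4
d = r₁ − r₂: 3, 3, -4, 6, -2, -3, -3
d²: 9, 9, 16, 36, 4, 9, 9; Σd² = 92
ρ = 1 − 6·92/(7·48) = 1 − 552/336 = -0.643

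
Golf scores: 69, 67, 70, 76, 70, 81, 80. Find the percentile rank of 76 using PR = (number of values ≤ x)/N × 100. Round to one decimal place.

N = 7.
Strictly below 76: 4. Equal to 76: 1.
PR = 5/7 × 100 = 71.4

71.4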